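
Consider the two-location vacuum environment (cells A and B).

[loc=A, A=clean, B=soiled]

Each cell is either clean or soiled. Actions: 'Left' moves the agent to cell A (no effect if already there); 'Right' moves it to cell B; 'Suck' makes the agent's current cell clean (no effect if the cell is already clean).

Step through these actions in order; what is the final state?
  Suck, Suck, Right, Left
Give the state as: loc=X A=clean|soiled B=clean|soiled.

[1] after Suck: loc=A A=clean B=soiled
[2] after Suck: loc=A A=clean B=soiled
[3] after Right: loc=B A=clean B=soiled
[4] after Left: loc=A A=clean B=soiled

loc=A A=clean B=soiled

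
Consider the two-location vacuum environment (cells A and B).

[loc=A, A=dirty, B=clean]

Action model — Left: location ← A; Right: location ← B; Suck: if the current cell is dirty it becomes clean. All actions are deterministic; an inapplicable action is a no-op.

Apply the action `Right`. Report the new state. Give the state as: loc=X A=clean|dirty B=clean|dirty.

loc=B A=dirty B=clean

start: loc=A A=dirty B=clean
t=1 Right ⇒ loc=B A=dirty B=clean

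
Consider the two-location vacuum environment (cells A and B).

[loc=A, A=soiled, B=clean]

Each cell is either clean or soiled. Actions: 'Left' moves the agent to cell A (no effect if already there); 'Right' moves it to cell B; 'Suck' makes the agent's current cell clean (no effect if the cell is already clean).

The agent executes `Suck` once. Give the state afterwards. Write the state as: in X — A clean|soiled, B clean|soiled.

in A — A clean, B clean

start: in A — A soiled, B clean
step 1/1 (Suck): in A — A clean, B clean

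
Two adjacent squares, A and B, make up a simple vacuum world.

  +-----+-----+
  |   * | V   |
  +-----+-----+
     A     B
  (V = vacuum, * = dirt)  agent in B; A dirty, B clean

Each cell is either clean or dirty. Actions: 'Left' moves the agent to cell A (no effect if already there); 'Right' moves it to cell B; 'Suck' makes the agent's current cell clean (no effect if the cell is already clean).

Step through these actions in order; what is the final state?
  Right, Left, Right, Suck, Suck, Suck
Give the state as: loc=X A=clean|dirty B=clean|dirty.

1) do Right; now loc=B A=dirty B=clean
2) do Left; now loc=A A=dirty B=clean
3) do Right; now loc=B A=dirty B=clean
4) do Suck; now loc=B A=dirty B=clean
5) do Suck; now loc=B A=dirty B=clean
6) do Suck; now loc=B A=dirty B=clean

loc=B A=dirty B=clean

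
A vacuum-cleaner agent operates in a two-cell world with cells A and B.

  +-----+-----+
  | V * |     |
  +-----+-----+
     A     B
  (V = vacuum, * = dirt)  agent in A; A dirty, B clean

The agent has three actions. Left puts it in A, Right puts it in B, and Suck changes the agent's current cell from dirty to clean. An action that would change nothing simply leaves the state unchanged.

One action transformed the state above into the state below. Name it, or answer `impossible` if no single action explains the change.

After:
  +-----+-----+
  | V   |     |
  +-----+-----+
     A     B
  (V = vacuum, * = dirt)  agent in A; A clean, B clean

try  Left: loc=A A=dirty B=clean
try Right: loc=B A=dirty B=clean
try  Suck: loc=A A=clean B=clean  ← match

Suck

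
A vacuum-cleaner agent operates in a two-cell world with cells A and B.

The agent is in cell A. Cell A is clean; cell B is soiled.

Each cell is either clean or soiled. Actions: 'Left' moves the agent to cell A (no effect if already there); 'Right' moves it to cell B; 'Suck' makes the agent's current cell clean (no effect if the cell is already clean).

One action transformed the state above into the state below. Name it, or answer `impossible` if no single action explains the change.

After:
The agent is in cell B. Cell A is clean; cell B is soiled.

try  Left: loc=A A=clean B=soiled
try Right: loc=B A=clean B=soiled  ← match
try  Suck: loc=A A=clean B=soiled

Right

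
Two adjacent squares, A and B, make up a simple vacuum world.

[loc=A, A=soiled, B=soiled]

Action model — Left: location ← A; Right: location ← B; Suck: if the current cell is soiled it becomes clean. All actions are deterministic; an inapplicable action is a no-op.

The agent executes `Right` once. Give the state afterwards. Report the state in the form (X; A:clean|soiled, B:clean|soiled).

(B; A:soiled, B:soiled)

start: (A; A:soiled, B:soiled)
[1] after Right: (B; A:soiled, B:soiled)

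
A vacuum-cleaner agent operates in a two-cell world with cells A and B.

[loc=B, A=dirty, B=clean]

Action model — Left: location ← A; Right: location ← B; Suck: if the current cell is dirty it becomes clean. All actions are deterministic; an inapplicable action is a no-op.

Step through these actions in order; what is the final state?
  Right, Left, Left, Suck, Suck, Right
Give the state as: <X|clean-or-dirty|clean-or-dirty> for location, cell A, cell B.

<B|clean|clean>

step 1/6 (Right): <B|dirty|clean>
step 2/6 (Left): <A|dirty|clean>
step 3/6 (Left): <A|dirty|clean>
step 4/6 (Suck): <A|clean|clean>
step 5/6 (Suck): <A|clean|clean>
step 6/6 (Right): <B|clean|clean>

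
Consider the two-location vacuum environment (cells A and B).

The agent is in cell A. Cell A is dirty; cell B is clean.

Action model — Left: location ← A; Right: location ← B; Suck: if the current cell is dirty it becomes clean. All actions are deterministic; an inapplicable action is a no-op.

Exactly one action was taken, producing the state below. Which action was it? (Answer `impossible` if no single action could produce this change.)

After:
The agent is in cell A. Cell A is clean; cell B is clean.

Suck

try  Left: loc=A A=dirty B=clean
try Right: loc=B A=dirty B=clean
try  Suck: loc=A A=clean B=clean  ← match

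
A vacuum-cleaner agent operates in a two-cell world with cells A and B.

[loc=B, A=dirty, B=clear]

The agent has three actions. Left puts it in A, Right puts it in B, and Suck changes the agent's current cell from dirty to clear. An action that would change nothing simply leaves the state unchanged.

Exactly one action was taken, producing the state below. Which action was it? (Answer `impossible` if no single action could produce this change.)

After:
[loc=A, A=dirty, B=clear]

try  Left: <A|dirty|clear>  ← match
try Right: <B|dirty|clear>
try  Suck: <B|dirty|clear>

Left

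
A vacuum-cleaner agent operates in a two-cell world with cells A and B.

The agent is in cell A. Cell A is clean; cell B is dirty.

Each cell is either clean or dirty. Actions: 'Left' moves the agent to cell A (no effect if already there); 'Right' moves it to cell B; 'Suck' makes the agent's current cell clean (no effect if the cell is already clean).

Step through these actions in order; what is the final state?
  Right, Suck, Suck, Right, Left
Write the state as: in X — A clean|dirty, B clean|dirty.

in A — A clean, B clean

1) do Right; now in B — A clean, B dirty
2) do Suck; now in B — A clean, B clean
3) do Suck; now in B — A clean, B clean
4) do Right; now in B — A clean, B clean
5) do Left; now in A — A clean, B clean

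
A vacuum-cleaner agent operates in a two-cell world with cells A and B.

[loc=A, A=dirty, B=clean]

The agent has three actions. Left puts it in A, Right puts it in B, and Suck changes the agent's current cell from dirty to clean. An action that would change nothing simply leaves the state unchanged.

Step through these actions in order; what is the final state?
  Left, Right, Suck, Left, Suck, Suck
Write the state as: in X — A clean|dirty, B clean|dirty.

in A — A clean, B clean

Left (#1): in A — A dirty, B clean
Right (#2): in B — A dirty, B clean
Suck (#3): in B — A dirty, B clean
Left (#4): in A — A dirty, B clean
Suck (#5): in A — A clean, B clean
Suck (#6): in A — A clean, B clean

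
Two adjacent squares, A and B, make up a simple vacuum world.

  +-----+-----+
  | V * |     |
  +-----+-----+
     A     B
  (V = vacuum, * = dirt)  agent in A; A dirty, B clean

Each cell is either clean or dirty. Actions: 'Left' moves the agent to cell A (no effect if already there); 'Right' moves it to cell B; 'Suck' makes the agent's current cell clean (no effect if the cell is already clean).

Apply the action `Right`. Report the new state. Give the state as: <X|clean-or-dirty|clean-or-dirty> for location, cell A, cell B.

start: <A|dirty|clean>
t=1 Right ⇒ <B|dirty|clean>

<B|dirty|clean>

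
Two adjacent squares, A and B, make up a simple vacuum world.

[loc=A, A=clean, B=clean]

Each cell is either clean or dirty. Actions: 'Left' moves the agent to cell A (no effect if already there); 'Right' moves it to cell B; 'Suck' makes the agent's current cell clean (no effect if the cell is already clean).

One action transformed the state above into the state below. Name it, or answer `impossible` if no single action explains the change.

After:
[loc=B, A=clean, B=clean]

Right

try  Left: loc=A A=clean B=clean
try Right: loc=B A=clean B=clean  ← match
try  Suck: loc=A A=clean B=clean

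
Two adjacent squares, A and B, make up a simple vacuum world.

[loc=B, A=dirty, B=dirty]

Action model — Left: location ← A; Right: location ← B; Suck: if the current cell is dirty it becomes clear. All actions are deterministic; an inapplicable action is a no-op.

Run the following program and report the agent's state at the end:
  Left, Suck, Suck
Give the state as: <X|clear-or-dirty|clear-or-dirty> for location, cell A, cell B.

Left (#1): <A|dirty|dirty>
Suck (#2): <A|clear|dirty>
Suck (#3): <A|clear|dirty>

<A|clear|dirty>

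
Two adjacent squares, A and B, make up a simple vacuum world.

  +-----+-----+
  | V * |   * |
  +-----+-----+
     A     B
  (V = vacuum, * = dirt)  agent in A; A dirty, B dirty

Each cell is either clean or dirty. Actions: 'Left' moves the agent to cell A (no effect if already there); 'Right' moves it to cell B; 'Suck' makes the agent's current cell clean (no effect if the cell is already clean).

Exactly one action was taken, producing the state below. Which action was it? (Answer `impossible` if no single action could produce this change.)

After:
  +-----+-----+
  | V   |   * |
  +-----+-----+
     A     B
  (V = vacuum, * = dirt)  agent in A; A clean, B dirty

Suck

try  Left: <A|dirty|dirty>
try Right: <B|dirty|dirty>
try  Suck: <A|clean|dirty>  ← match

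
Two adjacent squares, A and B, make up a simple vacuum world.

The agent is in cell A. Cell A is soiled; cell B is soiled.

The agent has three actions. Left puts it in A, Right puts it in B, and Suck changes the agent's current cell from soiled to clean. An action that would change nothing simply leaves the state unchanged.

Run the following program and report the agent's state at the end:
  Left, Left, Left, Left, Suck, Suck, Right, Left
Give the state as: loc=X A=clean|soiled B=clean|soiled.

1. Left → loc=A A=soiled B=soiled
2. Left → loc=A A=soiled B=soiled
3. Left → loc=A A=soiled B=soiled
4. Left → loc=A A=soiled B=soiled
5. Suck → loc=A A=clean B=soiled
6. Suck → loc=A A=clean B=soiled
7. Right → loc=B A=clean B=soiled
8. Left → loc=A A=clean B=soiled

loc=A A=clean B=soiled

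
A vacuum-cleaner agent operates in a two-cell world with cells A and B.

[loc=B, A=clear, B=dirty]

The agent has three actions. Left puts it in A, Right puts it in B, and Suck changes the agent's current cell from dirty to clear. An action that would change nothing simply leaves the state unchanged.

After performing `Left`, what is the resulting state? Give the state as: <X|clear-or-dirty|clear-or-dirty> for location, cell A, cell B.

start: <B|clear|dirty>
Left (#1): <A|clear|dirty>

<A|clear|dirty>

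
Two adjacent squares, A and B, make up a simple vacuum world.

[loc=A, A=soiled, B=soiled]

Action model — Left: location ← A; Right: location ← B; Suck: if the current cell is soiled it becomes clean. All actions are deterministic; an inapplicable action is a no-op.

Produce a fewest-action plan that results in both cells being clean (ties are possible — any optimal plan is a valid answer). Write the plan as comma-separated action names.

Suck, Right, Suck

step 1/3 (Suck): <A|clean|soiled>
step 2/3 (Right): <B|clean|soiled>
step 3/3 (Suck): <B|clean|clean>
min 3: Suck A + move + Suck B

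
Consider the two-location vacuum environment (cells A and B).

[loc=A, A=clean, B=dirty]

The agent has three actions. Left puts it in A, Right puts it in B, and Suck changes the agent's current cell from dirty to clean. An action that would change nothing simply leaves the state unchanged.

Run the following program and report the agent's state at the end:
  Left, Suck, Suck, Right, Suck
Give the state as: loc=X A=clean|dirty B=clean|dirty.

step 1/5 (Left): loc=A A=clean B=dirty
step 2/5 (Suck): loc=A A=clean B=dirty
step 3/5 (Suck): loc=A A=clean B=dirty
step 4/5 (Right): loc=B A=clean B=dirty
step 5/5 (Suck): loc=B A=clean B=clean

loc=B A=clean B=clean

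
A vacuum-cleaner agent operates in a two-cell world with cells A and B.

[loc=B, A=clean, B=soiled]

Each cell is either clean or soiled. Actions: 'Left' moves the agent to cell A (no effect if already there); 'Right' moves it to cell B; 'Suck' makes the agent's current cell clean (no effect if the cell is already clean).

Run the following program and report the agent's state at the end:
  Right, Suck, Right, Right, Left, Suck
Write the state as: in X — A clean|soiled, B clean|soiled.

Right (#1): in B — A clean, B soiled
Suck (#2): in B — A clean, B clean
Right (#3): in B — A clean, B clean
Right (#4): in B — A clean, B clean
Left (#5): in A — A clean, B clean
Suck (#6): in A — A clean, B clean

in A — A clean, B clean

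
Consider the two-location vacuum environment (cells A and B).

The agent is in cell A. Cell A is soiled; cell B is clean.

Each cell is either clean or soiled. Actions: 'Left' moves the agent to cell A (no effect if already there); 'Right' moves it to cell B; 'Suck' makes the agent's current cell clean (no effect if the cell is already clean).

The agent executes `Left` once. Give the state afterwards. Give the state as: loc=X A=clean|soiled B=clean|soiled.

start: loc=A A=soiled B=clean
Left (#1): loc=A A=soiled B=clean

loc=A A=soiled B=clean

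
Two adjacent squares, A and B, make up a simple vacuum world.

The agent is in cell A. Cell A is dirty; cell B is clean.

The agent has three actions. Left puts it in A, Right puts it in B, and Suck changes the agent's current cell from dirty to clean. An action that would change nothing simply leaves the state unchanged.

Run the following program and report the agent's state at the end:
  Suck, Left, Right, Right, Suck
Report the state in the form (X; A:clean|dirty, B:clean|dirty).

1. Suck → (A; A:clean, B:clean)
2. Left → (A; A:clean, B:clean)
3. Right → (B; A:clean, B:clean)
4. Right → (B; A:clean, B:clean)
5. Suck → (B; A:clean, B:clean)

(B; A:clean, B:clean)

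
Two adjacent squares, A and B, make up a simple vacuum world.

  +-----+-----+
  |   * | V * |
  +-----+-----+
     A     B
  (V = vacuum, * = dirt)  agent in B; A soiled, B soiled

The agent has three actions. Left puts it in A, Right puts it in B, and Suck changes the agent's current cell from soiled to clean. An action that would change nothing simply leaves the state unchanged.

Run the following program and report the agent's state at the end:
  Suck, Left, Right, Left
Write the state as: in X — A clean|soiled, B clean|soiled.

in A — A soiled, B clean

1) do Suck; now in B — A soiled, B clean
2) do Left; now in A — A soiled, B clean
3) do Right; now in B — A soiled, B clean
4) do Left; now in A — A soiled, B clean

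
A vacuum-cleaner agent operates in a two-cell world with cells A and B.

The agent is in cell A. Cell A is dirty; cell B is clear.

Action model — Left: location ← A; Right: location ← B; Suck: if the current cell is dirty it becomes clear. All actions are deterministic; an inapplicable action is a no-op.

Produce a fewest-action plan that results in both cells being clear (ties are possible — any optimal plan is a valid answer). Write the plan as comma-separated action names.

t=1 Suck ⇒ <A|clear|clear>
min 1: A is dirty, one Suck

Suck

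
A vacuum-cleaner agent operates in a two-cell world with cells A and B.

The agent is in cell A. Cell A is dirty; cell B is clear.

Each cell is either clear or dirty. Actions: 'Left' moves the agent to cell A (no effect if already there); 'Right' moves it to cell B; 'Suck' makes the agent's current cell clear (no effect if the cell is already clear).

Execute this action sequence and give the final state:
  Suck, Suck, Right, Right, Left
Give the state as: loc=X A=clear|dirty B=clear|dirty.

t=1 Suck ⇒ loc=A A=clear B=clear
t=2 Suck ⇒ loc=A A=clear B=clear
t=3 Right ⇒ loc=B A=clear B=clear
t=4 Right ⇒ loc=B A=clear B=clear
t=5 Left ⇒ loc=A A=clear B=clear

loc=A A=clear B=clear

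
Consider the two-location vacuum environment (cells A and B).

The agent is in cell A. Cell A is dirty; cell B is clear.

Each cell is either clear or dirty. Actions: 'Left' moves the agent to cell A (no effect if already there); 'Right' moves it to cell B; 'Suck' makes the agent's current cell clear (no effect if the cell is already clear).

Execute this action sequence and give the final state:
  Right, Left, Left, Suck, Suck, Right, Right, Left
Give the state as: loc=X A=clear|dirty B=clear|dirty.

loc=A A=clear B=clear

1. Right → loc=B A=dirty B=clear
2. Left → loc=A A=dirty B=clear
3. Left → loc=A A=dirty B=clear
4. Suck → loc=A A=clear B=clear
5. Suck → loc=A A=clear B=clear
6. Right → loc=B A=clear B=clear
7. Right → loc=B A=clear B=clear
8. Left → loc=A A=clear B=clear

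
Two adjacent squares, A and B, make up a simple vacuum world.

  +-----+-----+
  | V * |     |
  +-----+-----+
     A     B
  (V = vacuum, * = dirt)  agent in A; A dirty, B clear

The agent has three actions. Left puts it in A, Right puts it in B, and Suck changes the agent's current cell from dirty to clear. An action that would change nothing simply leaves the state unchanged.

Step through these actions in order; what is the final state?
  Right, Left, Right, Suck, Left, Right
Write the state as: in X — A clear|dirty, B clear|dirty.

in B — A dirty, B clear

1. Right → in B — A dirty, B clear
2. Left → in A — A dirty, B clear
3. Right → in B — A dirty, B clear
4. Suck → in B — A dirty, B clear
5. Left → in A — A dirty, B clear
6. Right → in B — A dirty, B clear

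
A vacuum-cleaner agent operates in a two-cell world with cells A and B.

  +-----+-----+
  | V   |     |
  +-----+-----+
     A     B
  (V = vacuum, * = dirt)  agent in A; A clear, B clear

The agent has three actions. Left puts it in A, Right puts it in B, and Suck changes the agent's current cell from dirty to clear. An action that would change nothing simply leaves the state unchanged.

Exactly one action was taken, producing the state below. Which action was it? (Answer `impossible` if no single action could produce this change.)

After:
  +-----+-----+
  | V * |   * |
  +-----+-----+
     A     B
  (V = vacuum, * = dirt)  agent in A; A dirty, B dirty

impossible

try  Left: loc=A A=clear B=clear
try Right: loc=B A=clear B=clear
try  Suck: loc=A A=clear B=clear
no single action produces the after-state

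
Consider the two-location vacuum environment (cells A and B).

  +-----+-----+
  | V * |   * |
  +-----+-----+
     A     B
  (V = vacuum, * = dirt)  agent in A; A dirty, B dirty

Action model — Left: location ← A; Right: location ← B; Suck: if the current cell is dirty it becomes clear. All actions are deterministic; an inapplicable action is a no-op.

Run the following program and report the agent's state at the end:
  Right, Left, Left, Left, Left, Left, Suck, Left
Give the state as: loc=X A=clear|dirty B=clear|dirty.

t=1 Right ⇒ loc=B A=dirty B=dirty
t=2 Left ⇒ loc=A A=dirty B=dirty
t=3 Left ⇒ loc=A A=dirty B=dirty
t=4 Left ⇒ loc=A A=dirty B=dirty
t=5 Left ⇒ loc=A A=dirty B=dirty
t=6 Left ⇒ loc=A A=dirty B=dirty
t=7 Suck ⇒ loc=A A=clear B=dirty
t=8 Left ⇒ loc=A A=clear B=dirty

loc=A A=clear B=dirty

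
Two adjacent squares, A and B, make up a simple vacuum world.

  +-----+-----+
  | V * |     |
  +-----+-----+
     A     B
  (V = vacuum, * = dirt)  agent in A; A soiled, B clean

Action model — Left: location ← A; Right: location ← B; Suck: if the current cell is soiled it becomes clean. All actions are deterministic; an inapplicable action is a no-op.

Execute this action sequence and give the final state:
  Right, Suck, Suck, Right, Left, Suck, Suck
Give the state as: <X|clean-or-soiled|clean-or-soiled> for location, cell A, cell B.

[1] after Right: <B|soiled|clean>
[2] after Suck: <B|soiled|clean>
[3] after Suck: <B|soiled|clean>
[4] after Right: <B|soiled|clean>
[5] after Left: <A|soiled|clean>
[6] after Suck: <A|clean|clean>
[7] after Suck: <A|clean|clean>

<A|clean|clean>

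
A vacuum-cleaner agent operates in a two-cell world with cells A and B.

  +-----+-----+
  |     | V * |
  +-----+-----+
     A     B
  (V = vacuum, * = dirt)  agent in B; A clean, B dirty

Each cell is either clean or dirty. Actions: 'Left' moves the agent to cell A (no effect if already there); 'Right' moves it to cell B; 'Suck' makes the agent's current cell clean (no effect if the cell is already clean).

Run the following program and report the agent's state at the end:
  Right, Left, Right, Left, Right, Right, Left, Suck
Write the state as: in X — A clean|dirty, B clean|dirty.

Right (#1): in B — A clean, B dirty
Left (#2): in A — A clean, B dirty
Right (#3): in B — A clean, B dirty
Left (#4): in A — A clean, B dirty
Right (#5): in B — A clean, B dirty
Right (#6): in B — A clean, B dirty
Left (#7): in A — A clean, B dirty
Suck (#8): in A — A clean, B dirty

in A — A clean, B dirty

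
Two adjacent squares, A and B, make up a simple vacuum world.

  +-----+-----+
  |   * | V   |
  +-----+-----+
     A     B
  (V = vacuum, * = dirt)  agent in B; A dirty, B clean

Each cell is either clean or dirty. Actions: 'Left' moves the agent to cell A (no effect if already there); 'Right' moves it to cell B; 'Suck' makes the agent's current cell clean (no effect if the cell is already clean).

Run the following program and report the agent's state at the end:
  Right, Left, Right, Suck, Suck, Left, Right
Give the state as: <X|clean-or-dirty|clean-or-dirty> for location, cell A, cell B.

1) do Right; now <B|dirty|clean>
2) do Left; now <A|dirty|clean>
3) do Right; now <B|dirty|clean>
4) do Suck; now <B|dirty|clean>
5) do Suck; now <B|dirty|clean>
6) do Left; now <A|dirty|clean>
7) do Right; now <B|dirty|clean>

<B|dirty|clean>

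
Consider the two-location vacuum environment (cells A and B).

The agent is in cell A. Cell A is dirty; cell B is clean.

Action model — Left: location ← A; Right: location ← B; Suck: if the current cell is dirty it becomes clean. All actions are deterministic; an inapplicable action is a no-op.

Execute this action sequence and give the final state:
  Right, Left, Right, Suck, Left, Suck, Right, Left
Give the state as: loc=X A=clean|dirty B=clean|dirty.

[1] after Right: loc=B A=dirty B=clean
[2] after Left: loc=A A=dirty B=clean
[3] after Right: loc=B A=dirty B=clean
[4] after Suck: loc=B A=dirty B=clean
[5] after Left: loc=A A=dirty B=clean
[6] after Suck: loc=A A=clean B=clean
[7] after Right: loc=B A=clean B=clean
[8] after Left: loc=A A=clean B=clean

loc=A A=clean B=clean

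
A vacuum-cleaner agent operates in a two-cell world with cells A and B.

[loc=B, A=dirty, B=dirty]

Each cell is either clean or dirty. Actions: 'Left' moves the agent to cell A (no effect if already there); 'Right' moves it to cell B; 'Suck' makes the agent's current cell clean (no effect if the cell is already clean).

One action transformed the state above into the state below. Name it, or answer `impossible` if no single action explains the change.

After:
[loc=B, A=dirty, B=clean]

Suck

try  Left: <A|dirty|dirty>
try Right: <B|dirty|dirty>
try  Suck: <B|dirty|clean>  ← match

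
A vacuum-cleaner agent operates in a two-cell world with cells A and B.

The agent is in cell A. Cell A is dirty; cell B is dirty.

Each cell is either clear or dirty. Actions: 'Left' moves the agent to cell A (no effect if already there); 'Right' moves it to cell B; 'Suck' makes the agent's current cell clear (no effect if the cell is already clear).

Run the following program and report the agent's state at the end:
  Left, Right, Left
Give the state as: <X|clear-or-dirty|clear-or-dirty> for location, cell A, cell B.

1. Left → <A|dirty|dirty>
2. Right → <B|dirty|dirty>
3. Left → <A|dirty|dirty>

<A|dirty|dirty>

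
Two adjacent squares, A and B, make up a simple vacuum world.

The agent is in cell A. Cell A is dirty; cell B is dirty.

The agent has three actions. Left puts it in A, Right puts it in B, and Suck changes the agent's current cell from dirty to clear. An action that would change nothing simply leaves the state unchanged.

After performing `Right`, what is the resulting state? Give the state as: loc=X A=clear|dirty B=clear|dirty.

loc=B A=dirty B=dirty

start: loc=A A=dirty B=dirty
[1] after Right: loc=B A=dirty B=dirty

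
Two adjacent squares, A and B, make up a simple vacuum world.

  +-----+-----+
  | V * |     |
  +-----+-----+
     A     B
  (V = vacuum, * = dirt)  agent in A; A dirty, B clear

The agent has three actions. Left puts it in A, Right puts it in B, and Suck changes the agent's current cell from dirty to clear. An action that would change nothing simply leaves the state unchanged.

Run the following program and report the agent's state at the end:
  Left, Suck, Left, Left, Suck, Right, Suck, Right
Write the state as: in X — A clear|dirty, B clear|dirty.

in B — A clear, B clear

t=1 Left ⇒ in A — A dirty, B clear
t=2 Suck ⇒ in A — A clear, B clear
t=3 Left ⇒ in A — A clear, B clear
t=4 Left ⇒ in A — A clear, B clear
t=5 Suck ⇒ in A — A clear, B clear
t=6 Right ⇒ in B — A clear, B clear
t=7 Suck ⇒ in B — A clear, B clear
t=8 Right ⇒ in B — A clear, B clear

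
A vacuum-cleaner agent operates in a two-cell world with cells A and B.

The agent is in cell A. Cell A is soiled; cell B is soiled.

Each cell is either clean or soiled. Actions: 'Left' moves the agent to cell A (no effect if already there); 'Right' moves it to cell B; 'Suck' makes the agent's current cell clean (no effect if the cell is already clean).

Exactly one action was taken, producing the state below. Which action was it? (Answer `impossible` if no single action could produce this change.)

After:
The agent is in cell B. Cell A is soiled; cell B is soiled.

try  Left: loc=A A=soiled B=soiled
try Right: loc=B A=soiled B=soiled  ← match
try  Suck: loc=A A=clean B=soiled

Right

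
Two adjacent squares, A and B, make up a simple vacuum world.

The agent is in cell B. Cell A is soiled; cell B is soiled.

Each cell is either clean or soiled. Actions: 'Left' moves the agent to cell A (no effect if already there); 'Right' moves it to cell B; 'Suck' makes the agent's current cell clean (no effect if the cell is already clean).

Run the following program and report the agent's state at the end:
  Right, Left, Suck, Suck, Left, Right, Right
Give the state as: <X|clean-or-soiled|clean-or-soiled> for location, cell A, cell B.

1) do Right; now <B|soiled|soiled>
2) do Left; now <A|soiled|soiled>
3) do Suck; now <A|clean|soiled>
4) do Suck; now <A|clean|soiled>
5) do Left; now <A|clean|soiled>
6) do Right; now <B|clean|soiled>
7) do Right; now <B|clean|soiled>

<B|clean|soiled>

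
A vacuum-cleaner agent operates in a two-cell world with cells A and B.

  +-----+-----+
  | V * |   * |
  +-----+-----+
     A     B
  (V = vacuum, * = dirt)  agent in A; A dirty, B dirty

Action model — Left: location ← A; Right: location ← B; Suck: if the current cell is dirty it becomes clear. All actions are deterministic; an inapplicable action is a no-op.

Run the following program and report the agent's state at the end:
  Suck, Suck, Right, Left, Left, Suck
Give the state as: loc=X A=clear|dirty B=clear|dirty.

loc=A A=clear B=dirty

step 1/6 (Suck): loc=A A=clear B=dirty
step 2/6 (Suck): loc=A A=clear B=dirty
step 3/6 (Right): loc=B A=clear B=dirty
step 4/6 (Left): loc=A A=clear B=dirty
step 5/6 (Left): loc=A A=clear B=dirty
step 6/6 (Suck): loc=A A=clear B=dirty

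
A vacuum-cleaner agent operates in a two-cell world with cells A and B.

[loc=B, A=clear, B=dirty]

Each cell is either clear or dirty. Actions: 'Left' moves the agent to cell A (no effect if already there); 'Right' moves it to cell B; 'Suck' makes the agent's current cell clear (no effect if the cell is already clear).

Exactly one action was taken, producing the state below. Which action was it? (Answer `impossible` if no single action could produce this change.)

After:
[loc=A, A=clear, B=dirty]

Left

try  Left: <A|clear|dirty>  ← match
try Right: <B|clear|dirty>
try  Suck: <B|clear|clear>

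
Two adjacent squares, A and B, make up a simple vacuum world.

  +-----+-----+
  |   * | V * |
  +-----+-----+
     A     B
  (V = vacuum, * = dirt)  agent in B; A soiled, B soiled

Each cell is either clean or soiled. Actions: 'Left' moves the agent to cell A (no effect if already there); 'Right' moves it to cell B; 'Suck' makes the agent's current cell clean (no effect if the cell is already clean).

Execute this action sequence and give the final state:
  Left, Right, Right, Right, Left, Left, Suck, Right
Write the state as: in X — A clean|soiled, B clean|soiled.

in B — A clean, B soiled

Left (#1): in A — A soiled, B soiled
Right (#2): in B — A soiled, B soiled
Right (#3): in B — A soiled, B soiled
Right (#4): in B — A soiled, B soiled
Left (#5): in A — A soiled, B soiled
Left (#6): in A — A soiled, B soiled
Suck (#7): in A — A clean, B soiled
Right (#8): in B — A clean, B soiled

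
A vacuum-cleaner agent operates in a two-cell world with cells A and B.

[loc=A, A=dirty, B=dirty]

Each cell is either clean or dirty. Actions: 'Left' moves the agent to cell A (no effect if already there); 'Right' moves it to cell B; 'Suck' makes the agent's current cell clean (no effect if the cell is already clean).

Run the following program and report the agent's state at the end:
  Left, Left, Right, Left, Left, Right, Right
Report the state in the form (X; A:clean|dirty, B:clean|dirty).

(B; A:dirty, B:dirty)

1) do Left; now (A; A:dirty, B:dirty)
2) do Left; now (A; A:dirty, B:dirty)
3) do Right; now (B; A:dirty, B:dirty)
4) do Left; now (A; A:dirty, B:dirty)
5) do Left; now (A; A:dirty, B:dirty)
6) do Right; now (B; A:dirty, B:dirty)
7) do Right; now (B; A:dirty, B:dirty)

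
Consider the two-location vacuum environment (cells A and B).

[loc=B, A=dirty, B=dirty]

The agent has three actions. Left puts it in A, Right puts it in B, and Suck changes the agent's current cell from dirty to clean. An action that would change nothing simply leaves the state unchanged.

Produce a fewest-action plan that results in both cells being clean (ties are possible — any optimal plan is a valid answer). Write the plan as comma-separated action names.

Suck, Left, Suck

1) do Suck; now <B|dirty|clean>
2) do Left; now <A|dirty|clean>
3) do Suck; now <A|clean|clean>
min 3: Suck B + move + Suck A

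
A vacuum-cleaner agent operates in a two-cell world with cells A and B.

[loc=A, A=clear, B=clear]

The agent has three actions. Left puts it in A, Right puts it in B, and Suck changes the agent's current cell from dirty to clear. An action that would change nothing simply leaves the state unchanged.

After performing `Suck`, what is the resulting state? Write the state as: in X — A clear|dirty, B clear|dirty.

in A — A clear, B clear

start: in A — A clear, B clear
t=1 Suck ⇒ in A — A clear, B clear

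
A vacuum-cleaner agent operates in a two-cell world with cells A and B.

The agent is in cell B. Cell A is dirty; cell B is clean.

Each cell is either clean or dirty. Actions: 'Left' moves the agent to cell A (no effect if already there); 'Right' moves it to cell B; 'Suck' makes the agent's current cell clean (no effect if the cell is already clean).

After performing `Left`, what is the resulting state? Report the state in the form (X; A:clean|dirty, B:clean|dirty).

(A; A:dirty, B:clean)

start: (B; A:dirty, B:clean)
1) do Left; now (A; A:dirty, B:clean)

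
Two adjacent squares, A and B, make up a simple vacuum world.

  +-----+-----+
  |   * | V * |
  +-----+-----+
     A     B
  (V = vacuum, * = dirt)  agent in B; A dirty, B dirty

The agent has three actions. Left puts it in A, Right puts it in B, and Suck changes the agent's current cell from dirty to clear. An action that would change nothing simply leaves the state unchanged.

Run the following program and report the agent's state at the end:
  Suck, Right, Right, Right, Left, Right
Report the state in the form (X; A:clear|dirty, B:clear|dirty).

(B; A:dirty, B:clear)

[1] after Suck: (B; A:dirty, B:clear)
[2] after Right: (B; A:dirty, B:clear)
[3] after Right: (B; A:dirty, B:clear)
[4] after Right: (B; A:dirty, B:clear)
[5] after Left: (A; A:dirty, B:clear)
[6] after Right: (B; A:dirty, B:clear)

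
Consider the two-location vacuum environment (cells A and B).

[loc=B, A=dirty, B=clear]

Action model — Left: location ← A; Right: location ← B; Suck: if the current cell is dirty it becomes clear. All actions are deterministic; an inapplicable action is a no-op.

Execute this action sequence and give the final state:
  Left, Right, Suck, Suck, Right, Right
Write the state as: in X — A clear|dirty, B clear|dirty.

in B — A dirty, B clear

1. Left → in A — A dirty, B clear
2. Right → in B — A dirty, B clear
3. Suck → in B — A dirty, B clear
4. Suck → in B — A dirty, B clear
5. Right → in B — A dirty, B clear
6. Right → in B — A dirty, B clear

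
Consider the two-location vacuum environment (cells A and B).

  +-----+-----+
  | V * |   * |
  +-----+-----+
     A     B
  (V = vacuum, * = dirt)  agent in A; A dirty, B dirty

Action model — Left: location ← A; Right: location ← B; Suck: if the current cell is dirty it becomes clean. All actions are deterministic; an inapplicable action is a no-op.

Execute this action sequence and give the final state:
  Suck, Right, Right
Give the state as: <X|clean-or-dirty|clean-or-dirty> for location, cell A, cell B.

Suck (#1): <A|clean|dirty>
Right (#2): <B|clean|dirty>
Right (#3): <B|clean|dirty>

<B|clean|dirty>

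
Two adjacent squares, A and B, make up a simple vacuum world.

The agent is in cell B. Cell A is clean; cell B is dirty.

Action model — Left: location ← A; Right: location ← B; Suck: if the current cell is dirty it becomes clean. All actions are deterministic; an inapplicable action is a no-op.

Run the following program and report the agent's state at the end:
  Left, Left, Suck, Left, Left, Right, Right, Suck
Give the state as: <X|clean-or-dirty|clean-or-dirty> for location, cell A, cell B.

1) do Left; now <A|clean|dirty>
2) do Left; now <A|clean|dirty>
3) do Suck; now <A|clean|dirty>
4) do Left; now <A|clean|dirty>
5) do Left; now <A|clean|dirty>
6) do Right; now <B|clean|dirty>
7) do Right; now <B|clean|dirty>
8) do Suck; now <B|clean|clean>

<B|clean|clean>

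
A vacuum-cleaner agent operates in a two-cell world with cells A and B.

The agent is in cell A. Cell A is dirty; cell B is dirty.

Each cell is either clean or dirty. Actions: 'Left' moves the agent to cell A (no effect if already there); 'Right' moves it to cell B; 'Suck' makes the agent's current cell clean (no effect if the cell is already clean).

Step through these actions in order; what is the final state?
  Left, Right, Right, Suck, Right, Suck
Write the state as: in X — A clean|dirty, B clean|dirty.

in B — A dirty, B clean

Left (#1): in A — A dirty, B dirty
Right (#2): in B — A dirty, B dirty
Right (#3): in B — A dirty, B dirty
Suck (#4): in B — A dirty, B clean
Right (#5): in B — A dirty, B clean
Suck (#6): in B — A dirty, B clean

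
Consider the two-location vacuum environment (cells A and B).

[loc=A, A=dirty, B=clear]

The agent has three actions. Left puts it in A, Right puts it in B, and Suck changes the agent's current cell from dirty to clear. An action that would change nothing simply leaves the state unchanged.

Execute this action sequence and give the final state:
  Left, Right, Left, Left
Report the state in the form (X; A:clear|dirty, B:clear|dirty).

(A; A:dirty, B:clear)

1) do Left; now (A; A:dirty, B:clear)
2) do Right; now (B; A:dirty, B:clear)
3) do Left; now (A; A:dirty, B:clear)
4) do Left; now (A; A:dirty, B:clear)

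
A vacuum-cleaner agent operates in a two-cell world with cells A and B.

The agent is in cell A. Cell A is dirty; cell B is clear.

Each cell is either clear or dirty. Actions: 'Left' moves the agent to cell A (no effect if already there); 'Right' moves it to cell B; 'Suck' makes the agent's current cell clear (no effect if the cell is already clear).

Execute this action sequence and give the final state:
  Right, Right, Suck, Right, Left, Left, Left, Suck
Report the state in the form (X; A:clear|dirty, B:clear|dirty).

Right (#1): (B; A:dirty, B:clear)
Right (#2): (B; A:dirty, B:clear)
Suck (#3): (B; A:dirty, B:clear)
Right (#4): (B; A:dirty, B:clear)
Left (#5): (A; A:dirty, B:clear)
Left (#6): (A; A:dirty, B:clear)
Left (#7): (A; A:dirty, B:clear)
Suck (#8): (A; A:clear, B:clear)

(A; A:clear, B:clear)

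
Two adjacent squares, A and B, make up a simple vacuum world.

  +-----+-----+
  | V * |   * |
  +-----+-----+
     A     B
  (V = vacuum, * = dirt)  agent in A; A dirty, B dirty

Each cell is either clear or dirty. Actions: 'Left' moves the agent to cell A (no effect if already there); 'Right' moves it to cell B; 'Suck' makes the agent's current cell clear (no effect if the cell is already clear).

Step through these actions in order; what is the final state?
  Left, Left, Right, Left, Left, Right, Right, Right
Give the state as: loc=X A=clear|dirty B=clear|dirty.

1) do Left; now loc=A A=dirty B=dirty
2) do Left; now loc=A A=dirty B=dirty
3) do Right; now loc=B A=dirty B=dirty
4) do Left; now loc=A A=dirty B=dirty
5) do Left; now loc=A A=dirty B=dirty
6) do Right; now loc=B A=dirty B=dirty
7) do Right; now loc=B A=dirty B=dirty
8) do Right; now loc=B A=dirty B=dirty

loc=B A=dirty B=dirty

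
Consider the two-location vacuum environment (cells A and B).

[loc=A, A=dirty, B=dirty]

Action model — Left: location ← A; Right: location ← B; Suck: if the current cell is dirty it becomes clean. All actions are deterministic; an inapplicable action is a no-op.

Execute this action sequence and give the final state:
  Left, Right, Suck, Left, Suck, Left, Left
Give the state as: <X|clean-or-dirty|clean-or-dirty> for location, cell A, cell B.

1. Left → <A|dirty|dirty>
2. Right → <B|dirty|dirty>
3. Suck → <B|dirty|clean>
4. Left → <A|dirty|clean>
5. Suck → <A|clean|clean>
6. Left → <A|clean|clean>
7. Left → <A|clean|clean>

<A|clean|clean>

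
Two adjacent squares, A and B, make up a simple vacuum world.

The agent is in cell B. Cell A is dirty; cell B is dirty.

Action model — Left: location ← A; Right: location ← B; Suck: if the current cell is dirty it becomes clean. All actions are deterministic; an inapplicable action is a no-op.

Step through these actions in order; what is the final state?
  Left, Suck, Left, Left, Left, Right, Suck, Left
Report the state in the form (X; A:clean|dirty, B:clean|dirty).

(A; A:clean, B:clean)

1) do Left; now (A; A:dirty, B:dirty)
2) do Suck; now (A; A:clean, B:dirty)
3) do Left; now (A; A:clean, B:dirty)
4) do Left; now (A; A:clean, B:dirty)
5) do Left; now (A; A:clean, B:dirty)
6) do Right; now (B; A:clean, B:dirty)
7) do Suck; now (B; A:clean, B:clean)
8) do Left; now (A; A:clean, B:clean)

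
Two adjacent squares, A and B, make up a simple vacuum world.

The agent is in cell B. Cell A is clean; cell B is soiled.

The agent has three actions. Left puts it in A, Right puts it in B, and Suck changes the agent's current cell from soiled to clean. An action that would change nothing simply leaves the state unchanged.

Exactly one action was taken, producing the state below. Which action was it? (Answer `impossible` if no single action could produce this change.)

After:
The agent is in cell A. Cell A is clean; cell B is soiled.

Left

try  Left: in A — A clean, B soiled  ← match
try Right: in B — A clean, B soiled
try  Suck: in B — A clean, B clean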